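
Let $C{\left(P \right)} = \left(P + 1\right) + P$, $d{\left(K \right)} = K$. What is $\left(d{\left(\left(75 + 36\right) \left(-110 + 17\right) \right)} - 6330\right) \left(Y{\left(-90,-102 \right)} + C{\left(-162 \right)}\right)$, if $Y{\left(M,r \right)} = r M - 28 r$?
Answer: $-195056589$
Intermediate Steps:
$Y{\left(M,r \right)} = - 28 r + M r$ ($Y{\left(M,r \right)} = M r - 28 r = - 28 r + M r$)
$C{\left(P \right)} = 1 + 2 P$ ($C{\left(P \right)} = \left(1 + P\right) + P = 1 + 2 P$)
$\left(d{\left(\left(75 + 36\right) \left(-110 + 17\right) \right)} - 6330\right) \left(Y{\left(-90,-102 \right)} + C{\left(-162 \right)}\right) = \left(\left(75 + 36\right) \left(-110 + 17\right) - 6330\right) \left(- 102 \left(-28 - 90\right) + \left(1 + 2 \left(-162\right)\right)\right) = \left(111 \left(-93\right) - 6330\right) \left(\left(-102\right) \left(-118\right) + \left(1 - 324\right)\right) = \left(-10323 - 6330\right) \left(12036 - 323\right) = \left(-16653\right) 11713 = -195056589$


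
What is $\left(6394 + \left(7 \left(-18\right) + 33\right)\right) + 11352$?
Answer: $17653$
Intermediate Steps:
$\left(6394 + \left(7 \left(-18\right) + 33\right)\right) + 11352 = \left(6394 + \left(-126 + 33\right)\right) + 11352 = \left(6394 - 93\right) + 11352 = 6301 + 11352 = 17653$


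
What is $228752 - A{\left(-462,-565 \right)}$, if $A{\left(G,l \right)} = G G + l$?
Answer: $15873$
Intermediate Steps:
$A{\left(G,l \right)} = l + G^{2}$ ($A{\left(G,l \right)} = G^{2} + l = l + G^{2}$)
$228752 - A{\left(-462,-565 \right)} = 228752 - \left(-565 + \left(-462\right)^{2}\right) = 228752 - \left(-565 + 213444\right) = 228752 - 212879 = 15873$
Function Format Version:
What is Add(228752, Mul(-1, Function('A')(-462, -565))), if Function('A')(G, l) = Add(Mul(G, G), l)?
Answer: 15873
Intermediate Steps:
Function('A')(G, l) = Add(l, Pow(G, 2)) (Function('A')(G, l) = Add(Pow(G, 2), l) = Add(l, Pow(G, 2)))
Add(228752, Mul(-1, Function('A')(-462, -565))) = Add(228752, Mul(-1, Add(-565, Pow(-462, 2)))) = Add(228752, Mul(-1, Add(-565, 213444))) = Add(228752, Mul(-1, 212879)) = Add(228752, -212879) = 15873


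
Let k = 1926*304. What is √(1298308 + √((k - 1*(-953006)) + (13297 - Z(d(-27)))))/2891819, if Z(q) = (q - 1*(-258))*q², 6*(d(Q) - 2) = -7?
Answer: √(46739088 + 11*√16619082)/17350914 ≈ 0.00039421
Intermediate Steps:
d(Q) = ⅚ (d(Q) = 2 + (⅙)*(-7) = 2 - 7/6 = ⅚)
k = 585504
Z(q) = q²*(258 + q) (Z(q) = (q + 258)*q² = (258 + q)*q² = q²*(258 + q))
√(1298308 + √((k - 1*(-953006)) + (13297 - Z(d(-27)))))/2891819 = √(1298308 + √((585504 - 1*(-953006)) + (13297 - (⅚)²*(258 + ⅚))))/2891819 = √(1298308 + √((585504 + 953006) + (13297 - 25*1553/(36*6))))*(1/2891819) = √(1298308 + √(1538510 + (13297 - 1*38825/216)))*(1/2891819) = √(1298308 + √(1538510 + (13297 - 38825/216)))*(1/2891819) = √(1298308 + √(1538510 + 2833327/216))*(1/2891819) = √(1298308 + √(335151487/216))*(1/2891819) = √(1298308 + 11*√16619082/36)*(1/2891819) = √(1298308 + 11*√16619082/36)/2891819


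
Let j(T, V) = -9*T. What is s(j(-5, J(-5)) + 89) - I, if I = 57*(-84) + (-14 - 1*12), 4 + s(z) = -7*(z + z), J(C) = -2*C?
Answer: 2934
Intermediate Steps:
s(z) = -4 - 14*z (s(z) = -4 - 7*(z + z) = -4 - 14*z)
I = -4814 (I = -4788 + (-14 - 12) = -4788 - 26 = -4814)
s(j(-5, J(-5)) + 89) - I = (-4 - 14*(-9*(-5) + 89)) - 1*(-4814) = (-4 - 14*(45 + 89)) + 4814 = (-4 - 14*134) + 4814 = (-4 - 1876) + 4814 = -1880 + 4814 = 2934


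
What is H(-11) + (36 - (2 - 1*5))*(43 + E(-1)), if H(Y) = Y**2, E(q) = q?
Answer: 1759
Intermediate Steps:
H(-11) + (36 - (2 - 1*5))*(43 + E(-1)) = (-11)**2 + (36 - (2 - 1*5))*(43 - 1) = 121 + (36 - (2 - 5))*42 = 121 + (36 - 1*(-3))*42 = 121 + (36 + 3)*42 = 121 + 39*42 = 121 + 1638 = 1759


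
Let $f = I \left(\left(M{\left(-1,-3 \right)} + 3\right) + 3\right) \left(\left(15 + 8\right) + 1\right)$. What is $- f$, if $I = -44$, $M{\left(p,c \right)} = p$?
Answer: $5280$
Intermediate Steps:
$f = -5280$ ($f = - 44 \left(\left(-1 + 3\right) + 3\right) \left(\left(15 + 8\right) + 1\right) = - 44 \left(2 + 3\right) \left(23 + 1\right) = \left(-44\right) 5 \cdot 24 = \left(-220\right) 24 = -5280$)
$- f = \left(-1\right) \left(-5280\right) = 5280$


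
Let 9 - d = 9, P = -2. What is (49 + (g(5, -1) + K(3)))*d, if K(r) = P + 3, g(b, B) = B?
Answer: 0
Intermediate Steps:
d = 0 (d = 9 - 1*9 = 9 - 9 = 0)
K(r) = 1 (K(r) = -2 + 3 = 1)
(49 + (g(5, -1) + K(3)))*d = (49 + (-1 + 1))*0 = (49 + 0)*0 = 49*0 = 0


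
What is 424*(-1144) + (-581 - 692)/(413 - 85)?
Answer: -159099641/328 ≈ -4.8506e+5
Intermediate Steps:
424*(-1144) + (-581 - 692)/(413 - 85) = -485056 - 1273/328 = -159099641/328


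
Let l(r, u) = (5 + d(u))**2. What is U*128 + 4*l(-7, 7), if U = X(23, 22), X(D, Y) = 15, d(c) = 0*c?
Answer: 2020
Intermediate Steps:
d(c) = 0
l(r, u) = 25 (l(r, u) = (5 + 0)**2 = 5**2 = 25)
U = 15
U*128 + 4*l(-7, 7) = 15*128 + 4*25 = 1920 + 100 = 2020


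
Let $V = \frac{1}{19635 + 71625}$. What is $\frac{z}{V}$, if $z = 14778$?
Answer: $1348640280$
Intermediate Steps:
$V = \frac{1}{91260} \approx 1.0958 \cdot 10^{-5}$
$\frac{z}{V} = 14778 \frac{1}{\frac{1}{91260}} = 14778 \cdot 91260 = 1348640280$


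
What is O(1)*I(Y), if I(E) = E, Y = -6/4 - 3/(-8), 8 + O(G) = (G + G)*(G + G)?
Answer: 9/2 ≈ 4.5000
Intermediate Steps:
O(G) = -8 + 4*G**2 (O(G) = -8 + (G + G)*(G + G) = -8 + (2*G)*(2*G) = -8 + 4*G**2)
Y = -9/8 (Y = -6*1/4 - 3*(-1/8) = -3/2 + 3/8 = -9/8 ≈ -1.1250)
O(1)*I(Y) = (-8 + 4*1**2)*(-9/8) = (-8 + 4*1)*(-9/8) = (-8 + 4)*(-9/8) = -4*(-9/8) = 9/2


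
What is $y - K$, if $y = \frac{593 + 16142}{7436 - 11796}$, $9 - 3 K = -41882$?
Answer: $- \frac{36538993}{2616} \approx -13968.0$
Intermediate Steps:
$K = \frac{41891}{3}$ ($K = 3 - - \frac{41882}{3} = 3 + \frac{41882}{3} = \frac{41891}{3} \approx 13964.0$)
$y = - \frac{3347}{872}$ ($y = \frac{16735}{-4360} = 16735 \left(- \frac{1}{4360}\right) = - \frac{3347}{872} \approx -3.8383$)
$y - K = - \frac{3347}{872} - \frac{41891}{3} = - \frac{36538993}{2616}$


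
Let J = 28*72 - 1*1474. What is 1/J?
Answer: 1/542 ≈ 0.0018450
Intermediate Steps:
J = 542 (J = 2016 - 1474 = 542)
1/J = 1/542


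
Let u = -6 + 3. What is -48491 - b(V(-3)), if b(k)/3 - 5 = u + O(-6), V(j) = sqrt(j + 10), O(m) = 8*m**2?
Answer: -49361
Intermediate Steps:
u = -3
V(j) = sqrt(10 + j)
b(k) = 870 (b(k) = 15 + 3*(-3 + 8*(-6)**2) = 15 + 3*(-3 + 8*36) = 15 + 3*(-3 + 288) = 15 + 3*285 = 15 + 855 = 870)
-48491 - b(V(-3)) = -48491 - 1*870 = -48491 - 870 = -49361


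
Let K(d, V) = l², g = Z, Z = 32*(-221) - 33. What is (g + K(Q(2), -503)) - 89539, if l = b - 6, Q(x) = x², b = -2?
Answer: -96580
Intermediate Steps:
Z = -7105 (Z = -7072 - 33 = -7105)
g = -7105
l = -8 (l = -2 - 6 = -8)
K(d, V) = 64 (K(d, V) = (-8)² = 64)
(g + K(Q(2), -503)) - 89539 = (-7105 + 64) - 89539 = -7041 - 89539 = -96580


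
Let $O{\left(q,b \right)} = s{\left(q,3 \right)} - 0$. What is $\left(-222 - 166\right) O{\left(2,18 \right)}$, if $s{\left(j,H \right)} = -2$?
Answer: $776$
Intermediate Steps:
$O{\left(q,b \right)} = -2$ ($O{\left(q,b \right)} = -2 - 0 = -2 + 0 = -2$)
$\left(-222 - 166\right) O{\left(2,18 \right)} = \left(-222 - 166\right) \left(-2\right) = \left(-388\right) \left(-2\right) = 776$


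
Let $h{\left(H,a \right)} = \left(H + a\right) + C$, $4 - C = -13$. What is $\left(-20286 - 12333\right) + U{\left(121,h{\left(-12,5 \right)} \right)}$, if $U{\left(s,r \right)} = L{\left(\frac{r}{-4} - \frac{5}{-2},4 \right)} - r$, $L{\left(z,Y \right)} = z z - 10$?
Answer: $-32639$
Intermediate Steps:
$C = 17$ ($C = 4 - -13 = 4 + 13 = 17$)
$L{\left(z,Y \right)} = -10 + z^{2}$ ($L{\left(z,Y \right)} = z^{2} - 10 = -10 + z^{2}$)
$h{\left(H,a \right)} = 17 + H + a$ ($h{\left(H,a \right)} = \left(H + a\right) + 17 = 17 + H + a$)
$U{\left(s,r \right)} = -10 + \left(\frac{5}{2} - \frac{r}{4}\right)^{2} - r$ ($U{\left(s,r \right)} = \left(-10 + \left(\frac{r}{-4} - \frac{5}{-2}\right)^{2}\right) - r = \left(-10 + \left(r \left(- \frac{1}{4}\right) - - \frac{5}{2}\right)^{2}\right) - r = \left(-10 + \left(- \frac{r}{4} + \frac{5}{2}\right)^{2}\right) - r = \left(-10 + \left(\frac{5}{2} - \frac{r}{4}\right)^{2}\right) - r = -10 + \left(\frac{5}{2} - \frac{r}{4}\right)^{2} - r$)
$\left(-20286 - 12333\right) + U{\left(121,h{\left(-12,5 \right)} \right)} = \left(-20286 - 12333\right) - \left(\frac{15}{4} - \frac{\left(17 - 12 + 5\right)^{2}}{16} + \frac{9 \left(17 - 12 + 5\right)}{4}\right) = -32619 - \left(\frac{105}{4} - \frac{25}{4}\right) = -32619 - 20 = -32639$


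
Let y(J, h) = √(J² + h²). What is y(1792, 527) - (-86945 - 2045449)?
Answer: 2132394 + √3488993 ≈ 2.1343e+6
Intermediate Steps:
y(1792, 527) - (-86945 - 2045449) = √(1792² + 527²) - (-86945 - 2045449) = √(3211264 + 277729) - 1*(-2132394) = √3488993 + 2132394 = 2132394 + √3488993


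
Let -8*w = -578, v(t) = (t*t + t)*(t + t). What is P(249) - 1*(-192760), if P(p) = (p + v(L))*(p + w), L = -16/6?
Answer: 28634735/108 ≈ 2.6514e+5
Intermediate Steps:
L = -8/3 (L = -16*⅙ = -8/3 ≈ -2.6667)
v(t) = 2*t*(t + t²) (v(t) = (t² + t)*(2*t) = (t + t²)*(2*t) = 2*t*(t + t²))
w = 289/4 (w = -⅛*(-578) = 289/4 ≈ 72.250)
P(p) = (-640/27 + p)*(289/4 + p) (P(p) = (p + 2*(-8/3)²*(1 - 8/3))*(p + 289/4) = (p + 2*(64/9)*(-5/3))*(289/4 + p) = (p - 640/27)*(289/4 + p) = (-640/27 + p)*(289/4 + p))
P(249) - 1*(-192760) = (-46240/27 + 249² + (5243/108)*249) - 1*(-192760) = (-46240/27 + 62001 + 435169/36) + 192760 = 7816655/108 + 192760 = 28634735/108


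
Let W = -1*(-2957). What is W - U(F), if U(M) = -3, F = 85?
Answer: 2960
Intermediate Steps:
W = 2957
W - U(F) = 2957 - 1*(-3) = 2957 + 3 = 2960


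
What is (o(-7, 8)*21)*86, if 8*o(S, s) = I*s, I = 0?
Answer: 0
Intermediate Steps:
o(S, s) = 0 (o(S, s) = (0*s)/8 = (1/8)*0 = 0)
(o(-7, 8)*21)*86 = (0*21)*86 = 0*86 = 0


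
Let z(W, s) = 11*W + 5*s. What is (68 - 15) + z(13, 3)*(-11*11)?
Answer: -19065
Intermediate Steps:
z(W, s) = 5*s + 11*W
(68 - 15) + z(13, 3)*(-11*11) = (68 - 15) + (5*3 + 11*13)*(-11*11) = 53 + (15 + 143)*(-121) = 53 + 158*(-121) = 53 - 19118 = -19065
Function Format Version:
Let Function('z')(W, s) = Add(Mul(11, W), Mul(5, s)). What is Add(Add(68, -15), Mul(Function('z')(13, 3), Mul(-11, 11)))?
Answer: -19065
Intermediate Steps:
Function('z')(W, s) = Add(Mul(5, s), Mul(11, W))
Add(Add(68, -15), Mul(Function('z')(13, 3), Mul(-11, 11))) = Add(Add(68, -15), Mul(Add(Mul(5, 3), Mul(11, 13)), Mul(-11, 11))) = Add(53, Mul(Add(15, 143), -121)) = Add(53, Mul(158, -121)) = Add(53, -19118) = -19065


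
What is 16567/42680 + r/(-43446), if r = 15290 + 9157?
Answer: -53938013/309045880 ≈ -0.17453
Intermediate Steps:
r = 24447
16567/42680 + r/(-43446) = 16567/42680 + 24447/(-43446) = 16567*(1/42680) + 24447*(-1/43446) = 16567/42680 - 8149/14482 = -53938013/309045880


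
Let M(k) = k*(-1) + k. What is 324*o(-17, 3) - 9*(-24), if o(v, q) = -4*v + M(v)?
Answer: 22248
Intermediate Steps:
M(k) = 0 (M(k) = -k + k = 0)
o(v, q) = -4*v (o(v, q) = -4*v + 0 = -4*v)
324*o(-17, 3) - 9*(-24) = 324*(-4*(-17)) - 9*(-24) = 324*68 + 216 = 22032 + 216 = 22248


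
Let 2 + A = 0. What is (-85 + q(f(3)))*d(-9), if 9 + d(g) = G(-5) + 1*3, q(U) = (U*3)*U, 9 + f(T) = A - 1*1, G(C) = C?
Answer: -3817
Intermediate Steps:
A = -2 (A = -2 + 0 = -2)
f(T) = -12 (f(T) = -9 + (-2 - 1*1) = -9 + (-2 - 1) = -9 - 3 = -12)
q(U) = 3*U² (q(U) = (3*U)*U = 3*U²)
d(g) = -11 (d(g) = -9 + (-5 + 1*3) = -9 + (-5 + 3) = -9 - 2 = -11)
(-85 + q(f(3)))*d(-9) = (-85 + 3*(-12)²)*(-11) = (-85 + 3*144)*(-11) = (-85 + 432)*(-11) = 347*(-11) = -3817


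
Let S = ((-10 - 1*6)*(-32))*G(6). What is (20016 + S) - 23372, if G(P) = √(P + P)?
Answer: -3356 + 1024*√3 ≈ -1582.4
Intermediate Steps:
G(P) = √2*√P (G(P) = √(2*P) = √2*√P)
S = 1024*√3 (S = ((-10 - 1*6)*(-32))*(√2*√6) = ((-10 - 6)*(-32))*(2*√3) = (-16*(-32))*(2*√3) = 512*(2*√3) = 1024*√3 ≈ 1773.6)
(20016 + S) - 23372 = (20016 + 1024*√3) - 23372 = -3356 + 1024*√3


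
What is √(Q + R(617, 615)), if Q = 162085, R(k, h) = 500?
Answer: 3*√18065 ≈ 403.22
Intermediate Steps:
√(Q + R(617, 615)) = √(162085 + 500) = √162585 = 3*√18065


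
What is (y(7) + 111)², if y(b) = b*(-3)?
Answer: 8100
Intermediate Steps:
y(b) = -3*b
(y(7) + 111)² = (-3*7 + 111)² = (-21 + 111)² = 90² = 8100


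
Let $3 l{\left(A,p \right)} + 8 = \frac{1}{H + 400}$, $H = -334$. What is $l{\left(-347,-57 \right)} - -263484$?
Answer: $\frac{52169305}{198} \approx 2.6348 \cdot 10^{5}$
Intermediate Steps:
$l{\left(A,p \right)} = - \frac{527}{198}$ ($l{\left(A,p \right)} = - \frac{8}{3} + \frac{1}{3 \left(-334 + 400\right)} = - \frac{8}{3} + \frac{1}{3 \cdot 66} = - \frac{8}{3} + \frac{1}{3} \cdot \frac{1}{66} = - \frac{8}{3} + \frac{1}{198} = - \frac{527}{198}$)
$l{\left(-347,-57 \right)} - -263484 = - \frac{527}{198} - -263484 = - \frac{527}{198} + 263484 = \frac{52169305}{198}$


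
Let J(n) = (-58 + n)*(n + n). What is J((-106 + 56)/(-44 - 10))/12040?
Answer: -7705/877716 ≈ -0.0087785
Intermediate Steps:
J(n) = 2*n*(-58 + n) (J(n) = (-58 + n)*(2*n) = 2*n*(-58 + n))
J((-106 + 56)/(-44 - 10))/12040 = (2*((-106 + 56)/(-44 - 10))*(-58 + (-106 + 56)/(-44 - 10)))/12040 = (2*(-50/(-54))*(-58 - 50/(-54)))*(1/12040) = (2*(-50*(-1/54))*(-58 - 50*(-1/54)))*(1/12040) = (2*(25/27)*(-58 + 25/27))*(1/12040) = (2*(25/27)*(-1541/27))*(1/12040) = -77050/729*1/12040 = -7705/877716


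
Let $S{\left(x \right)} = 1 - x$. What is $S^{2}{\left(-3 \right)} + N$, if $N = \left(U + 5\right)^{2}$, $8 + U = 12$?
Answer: $97$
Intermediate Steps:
$U = 4$ ($U = -8 + 12 = 4$)
$N = 81$ ($N = \left(4 + 5\right)^{2} = 9^{2} = 81$)
$S^{2}{\left(-3 \right)} + N = \left(1 - -3\right)^{2} + 81 = \left(1 + 3\right)^{2} + 81 = 4^{2} + 81 = 16 + 81 = 97$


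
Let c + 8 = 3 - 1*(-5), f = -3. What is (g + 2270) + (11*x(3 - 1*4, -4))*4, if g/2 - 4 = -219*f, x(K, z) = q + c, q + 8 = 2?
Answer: 3328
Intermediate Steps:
q = -6 (q = -8 + 2 = -6)
c = 0 (c = -8 + (3 - 1*(-5)) = -8 + (3 + 5) = -8 + 8 = 0)
x(K, z) = -6 (x(K, z) = -6 + 0 = -6)
g = 1322 (g = 8 + 2*(-219*(-3)) = 8 + 2*657 = 8 + 1314 = 1322)
(g + 2270) + (11*x(3 - 1*4, -4))*4 = (1322 + 2270) + (11*(-6))*4 = 3592 - 66*4 = 3592 - 264 = 3328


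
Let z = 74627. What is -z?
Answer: -74627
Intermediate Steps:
-z = -1*74627 = -74627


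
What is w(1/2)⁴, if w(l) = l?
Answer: 1/16 ≈ 0.062500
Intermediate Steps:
w(1/2)⁴ = (1/2)⁴ = (½)⁴ = 1/16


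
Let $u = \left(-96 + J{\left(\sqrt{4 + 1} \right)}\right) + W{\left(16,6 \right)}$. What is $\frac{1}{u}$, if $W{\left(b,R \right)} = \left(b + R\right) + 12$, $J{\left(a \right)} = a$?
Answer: $- \frac{62}{3839} - \frac{\sqrt{5}}{3839} \approx -0.016733$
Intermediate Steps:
$W{\left(b,R \right)} = 12 + R + b$ ($W{\left(b,R \right)} = \left(R + b\right) + 12 = 12 + R + b$)
$u = -62 + \sqrt{5}$ ($u = \left(-96 + \sqrt{4 + 1}\right) + \left(12 + 6 + 16\right) = \left(-96 + \sqrt{5}\right) + 34 = -62 + \sqrt{5} \approx -59.764$)
$\frac{1}{u} = \frac{1}{-62 + \sqrt{5}}$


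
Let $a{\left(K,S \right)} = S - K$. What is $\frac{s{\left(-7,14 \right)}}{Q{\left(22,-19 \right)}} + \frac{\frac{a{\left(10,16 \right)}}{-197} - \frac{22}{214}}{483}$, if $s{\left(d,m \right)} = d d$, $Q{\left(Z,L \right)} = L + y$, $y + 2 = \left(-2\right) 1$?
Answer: $- \frac{21693100}{10181157} \approx -2.1307$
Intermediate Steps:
$y = -4$ ($y = -2 - 2 = -4$)
$Q{\left(Z,L \right)} = -4 + L$ ($Q{\left(Z,L \right)} = L - 4 = -4 + L$)
$s{\left(d,m \right)} = d^{2}$
$\frac{s{\left(-7,14 \right)}}{Q{\left(22,-19 \right)}} + \frac{\frac{a{\left(10,16 \right)}}{-197} - \frac{22}{214}}{483} = \frac{\left(-7\right)^{2}}{-4 - 19} + \frac{\frac{16 - 10}{-197} - \frac{22}{214}}{483} = \frac{49}{-23} + \left(\left(16 - 10\right) \left(- \frac{1}{197}\right) - \frac{11}{107}\right) \frac{1}{483} = 49 \left(- \frac{1}{23}\right) + \left(6 \left(- \frac{1}{197}\right) - \frac{11}{107}\right) \frac{1}{483} = - \frac{49}{23} + \left(- \frac{6}{197} - \frac{11}{107}\right) \frac{1}{483} = - \frac{49}{23} - \frac{2809}{10181157} = - \frac{21693100}{10181157}$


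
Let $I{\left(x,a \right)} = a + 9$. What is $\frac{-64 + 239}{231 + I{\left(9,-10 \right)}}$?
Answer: $\frac{35}{46} \approx 0.76087$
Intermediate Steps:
$I{\left(x,a \right)} = 9 + a$
$\frac{-64 + 239}{231 + I{\left(9,-10 \right)}} = \frac{-64 + 239}{231 + \left(9 - 10\right)} = \frac{175}{231 - 1} = \frac{175}{230} = 175 \cdot \frac{1}{230} = \frac{35}{46}$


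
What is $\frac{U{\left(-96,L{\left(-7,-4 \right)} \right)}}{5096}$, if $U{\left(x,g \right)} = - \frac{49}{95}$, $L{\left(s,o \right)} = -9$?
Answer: $- \frac{1}{9880} \approx -0.00010121$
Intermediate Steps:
$U{\left(x,g \right)} = - \frac{49}{95}$ ($U{\left(x,g \right)} = \left(-49\right) \frac{1}{95} = - \frac{49}{95}$)
$\frac{U{\left(-96,L{\left(-7,-4 \right)} \right)}}{5096} = - \frac{49}{95 \cdot 5096} = \left(- \frac{49}{95}\right) \frac{1}{5096} = - \frac{1}{9880}$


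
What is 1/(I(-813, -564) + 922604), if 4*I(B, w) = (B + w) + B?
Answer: 2/1844113 ≈ 1.0845e-6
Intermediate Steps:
I(B, w) = B/2 + w/4 (I(B, w) = ((B + w) + B)/4 = (w + 2*B)/4 = B/2 + w/4)
1/(I(-813, -564) + 922604) = 1/(((½)*(-813) + (¼)*(-564)) + 922604) = 1/((-813/2 - 141) + 922604) = 1/(-1095/2 + 922604) = 1/(1844113/2) = 2/1844113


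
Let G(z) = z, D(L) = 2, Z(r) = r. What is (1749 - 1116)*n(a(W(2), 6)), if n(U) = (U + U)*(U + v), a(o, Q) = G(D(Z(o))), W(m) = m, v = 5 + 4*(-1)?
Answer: 7596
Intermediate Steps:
v = 1 (v = 5 - 4 = 1)
a(o, Q) = 2
n(U) = 2*U*(1 + U) (n(U) = (U + U)*(U + 1) = (2*U)*(1 + U) = 2*U*(1 + U))
(1749 - 1116)*n(a(W(2), 6)) = (1749 - 1116)*(2*2*(1 + 2)) = 633*(2*2*3) = 633*12 = 7596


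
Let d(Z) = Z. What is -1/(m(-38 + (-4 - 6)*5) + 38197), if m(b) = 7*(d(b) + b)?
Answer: -1/36965 ≈ -2.7053e-5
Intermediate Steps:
m(b) = 14*b (m(b) = 7*(b + b) = 7*(2*b) = 14*b)
-1/(m(-38 + (-4 - 6)*5) + 38197) = -1/(14*(-38 + (-4 - 6)*5) + 38197) = -1/(14*(-38 - 10*5) + 38197) = -1/(14*(-38 - 50) + 38197) = -1/(14*(-88) + 38197) = -1/(-1232 + 38197) = -1/36965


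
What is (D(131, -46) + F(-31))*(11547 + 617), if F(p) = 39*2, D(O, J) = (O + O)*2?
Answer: 7322728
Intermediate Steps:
D(O, J) = 4*O (D(O, J) = (2*O)*2 = 4*O)
F(p) = 78
(D(131, -46) + F(-31))*(11547 + 617) = (4*131 + 78)*(11547 + 617) = (524 + 78)*12164 = 602*12164 = 7322728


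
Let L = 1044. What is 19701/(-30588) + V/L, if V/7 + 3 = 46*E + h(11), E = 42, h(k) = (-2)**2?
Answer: 8194133/665289 ≈ 12.317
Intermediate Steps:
h(k) = 4
V = 13531 (V = -21 + 7*(46*42 + 4) = -21 + 7*(1932 + 4) = -21 + 7*1936 = -21 + 13552 = 13531)
19701/(-30588) + V/L = 19701/(-30588) + 13531/1044 = 19701*(-1/30588) + 13531*(1/1044) = -6567/10196 + 13531/1044 = 8194133/665289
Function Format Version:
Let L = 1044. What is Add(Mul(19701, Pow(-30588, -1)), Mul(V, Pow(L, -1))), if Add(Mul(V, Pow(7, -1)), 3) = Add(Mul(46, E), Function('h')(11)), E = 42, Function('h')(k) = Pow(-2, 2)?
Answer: Rational(8194133, 665289) ≈ 12.317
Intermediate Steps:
Function('h')(k) = 4
V = 13531 (V = Add(-21, Mul(7, Add(Mul(46, 42), 4))) = Add(-21, Mul(7, Add(1932, 4))) = Add(-21, Mul(7, 1936)) = Add(-21, 13552) = 13531)
Add(Mul(19701, Pow(-30588, -1)), Mul(V, Pow(L, -1))) = Add(Mul(19701, Pow(-30588, -1)), Mul(13531, Pow(1044, -1))) = Add(Mul(19701, Rational(-1, 30588)), Mul(13531, Rational(1, 1044))) = Add(Rational(-6567, 10196), Rational(13531, 1044)) = Rational(8194133, 665289)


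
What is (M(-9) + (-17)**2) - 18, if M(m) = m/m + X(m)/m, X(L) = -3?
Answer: 817/3 ≈ 272.33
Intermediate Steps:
M(m) = 1 - 3/m (M(m) = m/m - 3/m = 1 - 3/m)
(M(-9) + (-17)**2) - 18 = ((-3 - 9)/(-9) + (-17)**2) - 18 = (-1/9*(-12) + 289) - 18 = (4/3 + 289) - 18 = 871/3 - 18 = 817/3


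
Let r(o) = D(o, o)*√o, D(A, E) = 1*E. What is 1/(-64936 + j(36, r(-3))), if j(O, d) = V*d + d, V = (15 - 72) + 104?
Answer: I/(8*(-8117*I + 18*√3)) ≈ -1.54e-5 + 5.9149e-8*I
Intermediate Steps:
D(A, E) = E
V = 47 (V = -57 + 104 = 47)
r(o) = o^(3/2) (r(o) = o*√o = o^(3/2))
j(O, d) = 48*d (j(O, d) = 47*d + d = 48*d)
1/(-64936 + j(36, r(-3))) = 1/(-64936 + 48*(-3)^(3/2)) = 1/(-64936 + 48*(-3*I*√3)) = 1/(-64936 - 144*I*√3)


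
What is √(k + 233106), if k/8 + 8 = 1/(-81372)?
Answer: 2*√24110388339393/20343 ≈ 482.74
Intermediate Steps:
k = -1301954/20343 (k = -64 + 8/(-81372) = -64 + 8*(-1/81372) = -64 - 2/20343 = -1301954/20343 ≈ -64.000)
√(k + 233106) = √(-1301954/20343 + 233106) = √(4740773404/20343) = 2*√24110388339393/20343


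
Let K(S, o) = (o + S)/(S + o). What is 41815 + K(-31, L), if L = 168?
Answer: 41816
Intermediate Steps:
K(S, o) = 1 (K(S, o) = (S + o)/(S + o) = 1)
41815 + K(-31, L) = 41815 + 1 = 41816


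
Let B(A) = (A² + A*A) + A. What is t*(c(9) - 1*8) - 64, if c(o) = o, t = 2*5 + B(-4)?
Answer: -26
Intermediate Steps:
B(A) = A + 2*A² (B(A) = (A² + A²) + A = 2*A² + A = A + 2*A²)
t = 38 (t = 2*5 - 4*(1 + 2*(-4)) = 10 - 4*(1 - 8) = 10 - 4*(-7) = 10 + 28 = 38)
t*(c(9) - 1*8) - 64 = 38*(9 - 1*8) - 64 = 38*(9 - 8) - 64 = 38*1 - 64 = 38 - 64 = -26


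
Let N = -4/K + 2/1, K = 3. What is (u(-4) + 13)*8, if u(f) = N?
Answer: 328/3 ≈ 109.33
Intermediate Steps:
N = 2/3 (N = -4/3 + 2/1 = -4*1/3 + 2*1 = -4/3 + 2 = 2/3 ≈ 0.66667)
u(f) = 2/3
(u(-4) + 13)*8 = (2/3 + 13)*8 = (41/3)*8 = 328/3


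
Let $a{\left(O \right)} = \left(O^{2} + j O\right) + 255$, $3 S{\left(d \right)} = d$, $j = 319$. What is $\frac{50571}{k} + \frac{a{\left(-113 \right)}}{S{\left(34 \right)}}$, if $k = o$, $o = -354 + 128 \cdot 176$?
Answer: $- \frac{382454148}{188479} \approx -2029.2$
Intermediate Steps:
$S{\left(d \right)} = \frac{d}{3}$
$o = 22174$ ($o = -354 + 22528 = 22174$)
$a{\left(O \right)} = 255 + O^{2} + 319 O$ ($a{\left(O \right)} = \left(O^{2} + 319 O\right) + 255 = 255 + O^{2} + 319 O$)
$k = 22174$
$\frac{50571}{k} + \frac{a{\left(-113 \right)}}{S{\left(34 \right)}} = \frac{50571}{22174} + \frac{255 + \left(-113\right)^{2} + 319 \left(-113\right)}{\frac{1}{3} \cdot 34} = 50571 \cdot \frac{1}{22174} + \frac{255 + 12769 - 36047}{\frac{34}{3}} = \frac{50571}{22174} - \frac{69069}{34} = - \frac{382454148}{188479}$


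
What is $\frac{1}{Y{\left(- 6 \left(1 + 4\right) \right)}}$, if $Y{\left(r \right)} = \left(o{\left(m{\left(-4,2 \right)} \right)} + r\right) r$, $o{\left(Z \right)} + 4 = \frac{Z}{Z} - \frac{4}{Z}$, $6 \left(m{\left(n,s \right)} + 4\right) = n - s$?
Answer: $\frac{1}{966} \approx 0.0010352$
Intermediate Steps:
$m{\left(n,s \right)} = -4 - \frac{s}{6} + \frac{n}{6}$ ($m{\left(n,s \right)} = -4 + \frac{n - s}{6} = -4 + \left(- \frac{s}{6} + \frac{n}{6}\right) = -4 - \frac{s}{6} + \frac{n}{6}$)
$o{\left(Z \right)} = -3 - \frac{4}{Z}$ ($o{\left(Z \right)} = -4 - \left(\frac{4}{Z} - \frac{Z}{Z}\right) = -4 + \left(1 - \frac{4}{Z}\right) = -3 - \frac{4}{Z}$)
$Y{\left(r \right)} = r \left(- \frac{11}{5} + r\right)$ ($Y{\left(r \right)} = \left(\left(-3 - \frac{4}{-4 - \frac{1}{3} + \frac{1}{6} \left(-4\right)}\right) + r\right) r = \left(\left(-3 - \frac{4}{-4 - \frac{1}{3} - \frac{2}{3}}\right) + r\right) r = \left(\left(-3 - \frac{4}{-5}\right) + r\right) r = \left(\left(-3 - - \frac{4}{5}\right) + r\right) r = \left(\left(-3 + \frac{4}{5}\right) + r\right) r = \left(- \frac{11}{5} + r\right) r = r \left(- \frac{11}{5} + r\right)$)
$\frac{1}{Y{\left(- 6 \left(1 + 4\right) \right)}} = \frac{1}{\frac{1}{5} \left(- 6 \left(1 + 4\right)\right) \left(-11 + 5 \left(- 6 \left(1 + 4\right)\right)\right)} = \frac{1}{\frac{1}{5} \left(\left(-6\right) 5\right) \left(-11 + 5 \left(\left(-6\right) 5\right)\right)} = \frac{1}{\frac{1}{5} \left(-30\right) \left(-11 + 5 \left(-30\right)\right)} = \frac{1}{\frac{1}{5} \left(-30\right) \left(-11 - 150\right)} = \frac{1}{\frac{1}{5} \left(-30\right) \left(-161\right)} = \frac{1}{966}$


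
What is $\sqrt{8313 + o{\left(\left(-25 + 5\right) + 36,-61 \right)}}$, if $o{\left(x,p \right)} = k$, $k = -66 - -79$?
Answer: $\sqrt{8326} \approx 91.247$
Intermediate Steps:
$k = 13$ ($k = -66 + 79 = 13$)
$o{\left(x,p \right)} = 13$
$\sqrt{8313 + o{\left(\left(-25 + 5\right) + 36,-61 \right)}} = \sqrt{8313 + 13} = \sqrt{8326}$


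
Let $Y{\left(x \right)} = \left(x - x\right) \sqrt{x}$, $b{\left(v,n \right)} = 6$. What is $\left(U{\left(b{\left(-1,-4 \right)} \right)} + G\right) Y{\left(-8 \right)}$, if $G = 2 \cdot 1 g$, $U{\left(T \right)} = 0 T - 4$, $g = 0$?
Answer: $0$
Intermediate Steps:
$U{\left(T \right)} = -4$ ($U{\left(T \right)} = 0 - 4 = -4$)
$G = 0$ ($G = 2 \cdot 1 \cdot 0 = 2 \cdot 0 = 0$)
$Y{\left(x \right)} = 0$ ($Y{\left(x \right)} = 0 \sqrt{x} = 0$)
$\left(U{\left(b{\left(-1,-4 \right)} \right)} + G\right) Y{\left(-8 \right)} = \left(-4 + 0\right) 0 = \left(-4\right) 0 = 0$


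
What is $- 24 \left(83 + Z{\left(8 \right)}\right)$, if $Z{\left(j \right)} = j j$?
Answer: $-3528$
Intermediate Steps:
$Z{\left(j \right)} = j^{2}$
$- 24 \left(83 + Z{\left(8 \right)}\right) = - 24 \left(83 + 8^{2}\right) = - 24 \left(83 + 64\right) = \left(-24\right) 147 = -3528$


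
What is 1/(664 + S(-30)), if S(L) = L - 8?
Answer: 1/626 ≈ 0.0015974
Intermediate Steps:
S(L) = -8 + L
1/(664 + S(-30)) = 1/(664 + (-8 - 30)) = 1/(664 - 38) = 1/626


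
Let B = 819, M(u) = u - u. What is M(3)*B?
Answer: 0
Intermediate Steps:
M(u) = 0
M(3)*B = 0*819 = 0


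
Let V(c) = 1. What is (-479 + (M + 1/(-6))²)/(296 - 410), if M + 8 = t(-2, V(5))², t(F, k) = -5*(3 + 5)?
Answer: -91204357/4104 ≈ -22223.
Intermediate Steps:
t(F, k) = -40 (t(F, k) = -5*8 = -40)
M = 1592 (M = -8 + (-40)² = -8 + 1600 = 1592)
(-479 + (M + 1/(-6))²)/(296 - 410) = (-479 + (1592 + 1/(-6))²)/(296 - 410) = (-479 + (1592 - ⅙)²)/(-114) = (-479 + (9551/6)²)*(-1/114) = (-479 + 91221601/36)*(-1/114) = (91204357/36)*(-1/114) = -91204357/4104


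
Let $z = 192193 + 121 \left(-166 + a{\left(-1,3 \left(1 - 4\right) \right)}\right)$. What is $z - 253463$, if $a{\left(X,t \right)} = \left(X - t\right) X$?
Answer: $-82324$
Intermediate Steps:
$a{\left(X,t \right)} = X \left(X - t\right)$
$z = 171139$ ($z = 192193 + 121 \left(-166 - \left(-1 - 3 \left(1 - 4\right)\right)\right) = 192193 + 121 \left(-166 - \left(-1 - 3 \left(-3\right)\right)\right) = 192193 + 121 \left(-166 - \left(-1 - -9\right)\right) = 192193 + 121 \left(-166 - \left(-1 + 9\right)\right) = 192193 + 121 \left(-166 - 8\right) = 192193 + 121 \left(-174\right) = 192193 - 21054 = 171139$)
$z - 253463 = 171139 - 253463 = -82324$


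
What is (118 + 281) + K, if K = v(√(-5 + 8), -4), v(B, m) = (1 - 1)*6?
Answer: 399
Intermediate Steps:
v(B, m) = 0 (v(B, m) = 0*6 = 0)
K = 0
(118 + 281) + K = (118 + 281) + 0 = 399 + 0 = 399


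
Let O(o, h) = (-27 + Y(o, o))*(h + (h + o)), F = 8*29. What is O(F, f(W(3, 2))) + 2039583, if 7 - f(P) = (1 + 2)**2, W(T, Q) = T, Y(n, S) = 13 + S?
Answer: 2089287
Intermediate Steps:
F = 232
f(P) = -2 (f(P) = 7 - (1 + 2)**2 = 7 - 1*3**2 = 7 - 1*9 = 7 - 9 = -2)
O(o, h) = (-14 + o)*(o + 2*h) (O(o, h) = (-27 + (13 + o))*(h + (h + o)) = (-14 + o)*(o + 2*h))
O(F, f(W(3, 2))) + 2039583 = (232**2 - 28*(-2) - 14*232 + 2*(-2)*232) + 2039583 = (53824 + 56 - 3248 - 928) + 2039583 = 49704 + 2039583 = 2089287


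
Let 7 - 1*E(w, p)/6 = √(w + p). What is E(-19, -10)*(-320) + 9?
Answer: -13431 + 1920*I*√29 ≈ -13431.0 + 10340.0*I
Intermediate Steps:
E(w, p) = 42 - 6*√(p + w) (E(w, p) = 42 - 6*√(w + p) = 42 - 6*√(p + w))
E(-19, -10)*(-320) + 9 = (42 - 6*√(-10 - 19))*(-320) + 9 = (42 - 6*I*√29)*(-320) + 9 = (-13440 + 1920*I*√29) + 9 = -13431 + 1920*I*√29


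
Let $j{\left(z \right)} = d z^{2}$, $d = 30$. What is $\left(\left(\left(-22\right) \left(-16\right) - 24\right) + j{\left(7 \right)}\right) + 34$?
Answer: $1832$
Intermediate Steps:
$j{\left(z \right)} = 30 z^{2}$
$\left(\left(\left(-22\right) \left(-16\right) - 24\right) + j{\left(7 \right)}\right) + 34 = \left(\left(\left(-22\right) \left(-16\right) - 24\right) + 30 \cdot 7^{2}\right) + 34 = \left(\left(352 - 24\right) + 30 \cdot 49\right) + 34 = \left(328 + 1470\right) + 34 = 1798 + 34 = 1832$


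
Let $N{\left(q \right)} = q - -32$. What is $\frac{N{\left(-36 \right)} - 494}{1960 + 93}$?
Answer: $- \frac{498}{2053} \approx -0.24257$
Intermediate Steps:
$N{\left(q \right)} = 32 + q$ ($N{\left(q \right)} = q + 32 = 32 + q$)
$\frac{N{\left(-36 \right)} - 494}{1960 + 93} = \frac{\left(32 - 36\right) - 494}{1960 + 93} = \frac{-4 - 494}{2053} = \left(-498\right) \frac{1}{2053} = - \frac{498}{2053}$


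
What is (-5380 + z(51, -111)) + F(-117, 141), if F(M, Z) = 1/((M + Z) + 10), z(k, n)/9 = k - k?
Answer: -182919/34 ≈ -5380.0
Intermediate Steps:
z(k, n) = 0 (z(k, n) = 9*(k - k) = 9*0 = 0)
F(M, Z) = 1/(10 + M + Z)
(-5380 + z(51, -111)) + F(-117, 141) = (-5380 + 0) + 1/(10 - 117 + 141) = -5380 + 1/34 = -182919/34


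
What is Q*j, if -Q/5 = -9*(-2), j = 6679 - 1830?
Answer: -436410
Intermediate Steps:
j = 4849
Q = -90 (Q = -(-45)*(-2) = -5*18 = -90)
Q*j = -90*4849 = -436410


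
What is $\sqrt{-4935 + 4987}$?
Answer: $2 \sqrt{13} \approx 7.2111$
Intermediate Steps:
$\sqrt{-4935 + 4987} = \sqrt{52} = 2 \sqrt{13}$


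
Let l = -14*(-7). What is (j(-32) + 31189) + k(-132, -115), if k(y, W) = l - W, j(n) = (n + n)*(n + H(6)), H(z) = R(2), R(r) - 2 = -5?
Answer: 33642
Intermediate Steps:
R(r) = -3 (R(r) = 2 - 5 = -3)
l = 98
H(z) = -3
j(n) = 2*n*(-3 + n) (j(n) = (n + n)*(n - 3) = (2*n)*(-3 + n) = 2*n*(-3 + n))
k(y, W) = 98 - W
(j(-32) + 31189) + k(-132, -115) = (2*(-32)*(-3 - 32) + 31189) + (98 - 1*(-115)) = (2*(-32)*(-35) + 31189) + (98 + 115) = (2240 + 31189) + 213 = 33429 + 213 = 33642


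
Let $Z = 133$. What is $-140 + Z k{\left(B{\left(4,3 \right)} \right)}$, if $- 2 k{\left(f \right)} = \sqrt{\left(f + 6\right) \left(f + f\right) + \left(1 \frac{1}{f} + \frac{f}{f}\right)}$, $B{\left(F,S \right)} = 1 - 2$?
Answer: $-140 - \frac{133 i \sqrt{10}}{2} \approx -140.0 - 210.29 i$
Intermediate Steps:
$B{\left(F,S \right)} = -1$ ($B{\left(F,S \right)} = 1 - 2 = -1$)
$k{\left(f \right)} = - \frac{\sqrt{1 + \frac{1}{f} + 2 f \left(6 + f\right)}}{2}$ ($k{\left(f \right)} = - \frac{\sqrt{\left(f + 6\right) \left(f + f\right) + \left(1 \frac{1}{f} + \frac{f}{f}\right)}}{2} = - \frac{\sqrt{\left(6 + f\right) 2 f + \left(\frac{1}{f} + 1\right)}}{2} = - \frac{\sqrt{2 f \left(6 + f\right) + \left(1 + \frac{1}{f}\right)}}{2} = - \frac{\sqrt{1 + \frac{1}{f} + 2 f \left(6 + f\right)}}{2}$)
$-140 + Z k{\left(B{\left(4,3 \right)} \right)} = -140 + 133 \left(- \frac{\sqrt{1 + \frac{1}{-1} + 2 \left(-1\right)^{2} + 12 \left(-1\right)}}{2}\right) = -140 + 133 \left(- \frac{\sqrt{1 - 1 + 2 \cdot 1 - 12}}{2}\right) = -140 + 133 \left(- \frac{\sqrt{1 - 1 + 2 - 12}}{2}\right) = -140 + 133 \left(- \frac{\sqrt{-10}}{2}\right) = -140 + 133 \left(- \frac{i \sqrt{10}}{2}\right) = -140 - \frac{133 i \sqrt{10}}{2}$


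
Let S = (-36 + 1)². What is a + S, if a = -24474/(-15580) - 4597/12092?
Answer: 57751546087/47098340 ≈ 1226.2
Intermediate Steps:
a = 56079587/47098340 (a = -24474*(-1/15580) - 4597*1/12092 = 12237/7790 - 4597/12092 = 56079587/47098340 ≈ 1.1907)
S = 1225 (S = (-35)² = 1225)
a + S = 56079587/47098340 + 1225 = 57751546087/47098340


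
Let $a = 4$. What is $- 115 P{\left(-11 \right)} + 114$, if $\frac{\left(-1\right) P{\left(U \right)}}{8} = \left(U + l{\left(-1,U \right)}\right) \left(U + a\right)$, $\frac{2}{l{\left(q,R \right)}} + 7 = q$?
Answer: $72564$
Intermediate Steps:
$l{\left(q,R \right)} = \frac{2}{-7 + q}$
$P{\left(U \right)} = - 8 \left(4 + U\right) \left(- \frac{1}{4} + U\right)$ ($P{\left(U \right)} = - 8 \left(U + \frac{2}{-7 - 1}\right) \left(U + 4\right) = - 8 \left(U + \frac{2}{-8}\right) \left(4 + U\right) = - 8 \left(U + 2 \left(- \frac{1}{8}\right)\right) \left(4 + U\right) = - 8 \left(U - \frac{1}{4}\right) \left(4 + U\right) = - 8 \left(- \frac{1}{4} + U\right) \left(4 + U\right) = - 8 \left(4 + U\right) \left(- \frac{1}{4} + U\right)$)
$- 115 P{\left(-11 \right)} + 114 = - 115 \left(8 - -330 - 8 \left(-11\right)^{2}\right) + 114 = - 115 \left(8 + 330 - 968\right) + 114 = \left(-115\right) \left(-630\right) + 114 = 72450 + 114 = 72564$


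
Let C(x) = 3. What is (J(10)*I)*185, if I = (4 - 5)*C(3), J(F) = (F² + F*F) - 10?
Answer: -105450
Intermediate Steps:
J(F) = -10 + 2*F² (J(F) = (F² + F²) - 10 = 2*F² - 10 = -10 + 2*F²)
I = -3 (I = (4 - 5)*3 = -1*3 = -3)
(J(10)*I)*185 = ((-10 + 2*10²)*(-3))*185 = ((-10 + 2*100)*(-3))*185 = ((-10 + 200)*(-3))*185 = (190*(-3))*185 = -570*185 = -105450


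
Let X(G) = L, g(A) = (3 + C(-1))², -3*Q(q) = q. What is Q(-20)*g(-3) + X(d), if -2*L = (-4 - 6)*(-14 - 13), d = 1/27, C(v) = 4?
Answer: 575/3 ≈ 191.67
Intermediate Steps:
d = 1/27 ≈ 0.037037
Q(q) = -q/3
g(A) = 49 (g(A) = (3 + 4)² = 7² = 49)
L = -135 (L = -(-4 - 6)*(-14 - 13)/2 = -(-5)*(-27) = -½*270 = -135)
X(G) = -135
Q(-20)*g(-3) + X(d) = -⅓*(-20)*49 - 135 = (20/3)*49 - 135 = 980/3 - 135 = 575/3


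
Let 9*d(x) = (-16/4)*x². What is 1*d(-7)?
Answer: -196/9 ≈ -21.778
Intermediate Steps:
d(x) = -4*x²/9 (d(x) = ((-16/4)*x²)/9 = ((-16*¼)*x²)/9 = (-4*x²)/9 = -4*x²/9)
1*d(-7) = 1*(-4/9*(-7)²) = 1*(-4/9*49) = 1*(-196/9) = -196/9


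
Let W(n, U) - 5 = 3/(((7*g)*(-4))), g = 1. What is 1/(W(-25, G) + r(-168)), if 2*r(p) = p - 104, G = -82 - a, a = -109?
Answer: -28/3671 ≈ -0.0076274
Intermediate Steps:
G = 27 (G = -82 - 1*(-109) = -82 + 109 = 27)
r(p) = -52 + p/2 (r(p) = (p - 104)/2 = (-104 + p)/2 = -52 + p/2)
W(n, U) = 137/28 (W(n, U) = 5 + 3/(((7*1)*(-4))) = 5 + 3/((7*(-4))) = 5 + 3/(-28) = 5 + 3*(-1/28) = 5 - 3/28 = 137/28)
1/(W(-25, G) + r(-168)) = 1/(137/28 + (-52 + (½)*(-168))) = 1/(137/28 + (-52 - 84)) = 1/(137/28 - 136) = 1/(-3671/28) = -28/3671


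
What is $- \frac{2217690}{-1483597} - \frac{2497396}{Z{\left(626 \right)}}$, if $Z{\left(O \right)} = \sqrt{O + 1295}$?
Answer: $\frac{2217690}{1483597} - \frac{2497396 \sqrt{1921}}{1921} \approx -56979.0$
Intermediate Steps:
$Z{\left(O \right)} = \sqrt{1295 + O}$
$- \frac{2217690}{-1483597} - \frac{2497396}{Z{\left(626 \right)}} = - \frac{2217690}{-1483597} - \frac{2497396}{\sqrt{1295 + 626}} = \left(-2217690\right) \left(- \frac{1}{1483597}\right) - \frac{2497396}{\sqrt{1921}} = \frac{2217690}{1483597} - 2497396 \frac{\sqrt{1921}}{1921} = \frac{2217690}{1483597} - \frac{2497396 \sqrt{1921}}{1921}$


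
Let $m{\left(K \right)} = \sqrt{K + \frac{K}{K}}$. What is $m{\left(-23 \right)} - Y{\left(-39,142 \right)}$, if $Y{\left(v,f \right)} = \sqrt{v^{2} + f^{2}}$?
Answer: $- \sqrt{21685} + i \sqrt{22} \approx -147.26 + 4.6904 i$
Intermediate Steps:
$Y{\left(v,f \right)} = \sqrt{f^{2} + v^{2}}$
$m{\left(K \right)} = \sqrt{1 + K}$ ($m{\left(K \right)} = \sqrt{K + 1} = \sqrt{1 + K}$)
$m{\left(-23 \right)} - Y{\left(-39,142 \right)} = \sqrt{1 - 23} - \sqrt{142^{2} + \left(-39\right)^{2}} = \sqrt{-22} - \sqrt{20164 + 1521} = i \sqrt{22} - \sqrt{21685} = - \sqrt{21685} + i \sqrt{22}$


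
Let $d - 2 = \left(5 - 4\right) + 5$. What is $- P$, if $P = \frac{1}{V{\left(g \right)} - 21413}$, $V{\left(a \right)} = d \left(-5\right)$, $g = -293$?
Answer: $\frac{1}{21453} \approx 4.6614 \cdot 10^{-5}$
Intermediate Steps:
$d = 8$ ($d = 2 + \left(\left(5 - 4\right) + 5\right) = 2 + \left(1 + 5\right) = 2 + 6 = 8$)
$V{\left(a \right)} = -40$ ($V{\left(a \right)} = 8 \left(-5\right) = -40$)
$P = - \frac{1}{21453}$ ($P = \frac{1}{-40 - 21413} = \frac{1}{-21453} = - \frac{1}{21453} \approx -4.6614 \cdot 10^{-5}$)
$- P = \left(-1\right) \left(- \frac{1}{21453}\right) = \frac{1}{21453}$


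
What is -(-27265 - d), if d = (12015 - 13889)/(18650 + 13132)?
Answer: 433267178/15891 ≈ 27265.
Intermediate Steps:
d = -937/15891 (d = -1874/31782 = -1874*1/31782 = -937/15891 ≈ -0.058964)
-(-27265 - d) = -(-27265 - 1*(-937/15891)) = -(-27265 + 937/15891) = -1*(-433267178/15891) = 433267178/15891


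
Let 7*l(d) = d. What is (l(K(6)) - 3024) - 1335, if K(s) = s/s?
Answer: -30512/7 ≈ -4358.9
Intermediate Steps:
K(s) = 1
l(d) = d/7
(l(K(6)) - 3024) - 1335 = ((⅐)*1 - 3024) - 1335 = (⅐ - 3024) - 1335 = -21167/7 - 1335 = -30512/7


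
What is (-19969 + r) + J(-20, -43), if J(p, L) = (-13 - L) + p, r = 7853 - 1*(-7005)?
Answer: -5101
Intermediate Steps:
r = 14858 (r = 7853 + 7005 = 14858)
J(p, L) = -13 + p - L
(-19969 + r) + J(-20, -43) = (-19969 + 14858) + (-13 - 20 - 1*(-43)) = -5111 + (-13 - 20 + 43) = -5111 + 10 = -5101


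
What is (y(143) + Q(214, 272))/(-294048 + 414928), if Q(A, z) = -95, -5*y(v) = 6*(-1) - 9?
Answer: -23/30220 ≈ -0.00076109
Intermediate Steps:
y(v) = 3 (y(v) = -(6*(-1) - 9)/5 = -(-6 - 9)/5 = -1/5*(-15) = 3)
(y(143) + Q(214, 272))/(-294048 + 414928) = (3 - 95)/(-294048 + 414928) = -92/120880 = -92*1/120880 = -23/30220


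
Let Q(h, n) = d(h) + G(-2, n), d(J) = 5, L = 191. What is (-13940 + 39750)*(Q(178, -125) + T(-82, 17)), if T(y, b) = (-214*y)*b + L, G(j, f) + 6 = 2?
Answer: 7704491480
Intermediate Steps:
G(j, f) = -4 (G(j, f) = -6 + 2 = -4)
Q(h, n) = 1 (Q(h, n) = 5 - 4 = 1)
T(y, b) = 191 - 214*b*y (T(y, b) = (-214*y)*b + 191 = -214*b*y + 191 = 191 - 214*b*y)
(-13940 + 39750)*(Q(178, -125) + T(-82, 17)) = (-13940 + 39750)*(1 + (191 - 214*17*(-82))) = 25810*(1 + (191 + 298316)) = 25810*(1 + 298507) = 25810*298508 = 7704491480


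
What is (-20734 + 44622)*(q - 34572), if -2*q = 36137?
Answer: -1257476264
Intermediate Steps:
q = -36137/2 (q = -½*36137 = -36137/2 ≈ -18069.)
(-20734 + 44622)*(q - 34572) = (-20734 + 44622)*(-36137/2 - 34572) = 23888*(-105281/2) = -1257476264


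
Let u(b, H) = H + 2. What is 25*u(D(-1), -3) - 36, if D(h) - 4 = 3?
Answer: -61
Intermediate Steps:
D(h) = 7 (D(h) = 4 + 3 = 7)
u(b, H) = 2 + H
25*u(D(-1), -3) - 36 = 25*(2 - 3) - 36 = 25*(-1) - 36 = -25 - 36 = -61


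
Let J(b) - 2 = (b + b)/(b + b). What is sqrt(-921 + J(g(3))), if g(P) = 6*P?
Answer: 3*I*sqrt(102) ≈ 30.299*I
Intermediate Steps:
J(b) = 3 (J(b) = 2 + (b + b)/(b + b) = 2 + (2*b)/((2*b)) = 2 + (2*b)*(1/(2*b)) = 2 + 1 = 3)
sqrt(-921 + J(g(3))) = sqrt(-921 + 3) = sqrt(-918) = 3*I*sqrt(102)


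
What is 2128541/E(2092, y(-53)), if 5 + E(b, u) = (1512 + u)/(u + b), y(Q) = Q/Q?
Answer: -4455036313/8952 ≈ -4.9766e+5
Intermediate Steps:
y(Q) = 1
E(b, u) = -5 + (1512 + u)/(b + u) (E(b, u) = -5 + (1512 + u)/(u + b) = -5 + (1512 + u)/(b + u))
2128541/E(2092, y(-53)) = 2128541/(((1512 - 5*2092 - 4*1)/(2092 + 1))) = 2128541/(((1512 - 10460 - 4)/2093)) = 2128541/(((1/2093)*(-8952))) = 2128541/(-8952/2093) = 2128541*(-2093/8952) = -4455036313/8952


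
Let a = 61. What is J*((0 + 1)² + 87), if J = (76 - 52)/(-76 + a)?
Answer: -704/5 ≈ -140.80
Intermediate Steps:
J = -8/5 (J = (76 - 52)/(-76 + 61) = 24/(-15) = 24*(-1/15) = -8/5 ≈ -1.6000)
J*((0 + 1)² + 87) = -8*((0 + 1)² + 87)/5 = -8*(1² + 87)/5 = -8*(1 + 87)/5 = -8/5*88 = -704/5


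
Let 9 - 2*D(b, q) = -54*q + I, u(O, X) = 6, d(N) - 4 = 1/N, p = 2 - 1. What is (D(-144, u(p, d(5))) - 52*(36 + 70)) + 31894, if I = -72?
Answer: 53169/2 ≈ 26585.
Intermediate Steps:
p = 1
d(N) = 4 + 1/N
D(b, q) = 81/2 + 27*q (D(b, q) = 9/2 - (-54*q - 72)/2 = 9/2 - (-72 - 54*q)/2 = 9/2 + (36 + 27*q) = 81/2 + 27*q)
(D(-144, u(p, d(5))) - 52*(36 + 70)) + 31894 = ((81/2 + 27*6) - 52*(36 + 70)) + 31894 = ((81/2 + 162) - 52*106) + 31894 = (405/2 - 5512) + 31894 = -10619/2 + 31894 = 53169/2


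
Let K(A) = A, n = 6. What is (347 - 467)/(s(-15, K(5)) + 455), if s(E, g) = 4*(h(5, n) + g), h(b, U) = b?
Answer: -8/33 ≈ -0.24242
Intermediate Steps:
s(E, g) = 20 + 4*g (s(E, g) = 4*(5 + g) = 20 + 4*g)
(347 - 467)/(s(-15, K(5)) + 455) = (347 - 467)/((20 + 4*5) + 455) = -120/((20 + 20) + 455) = -120/(40 + 455) = -120/495 = -120*1/495 = -8/33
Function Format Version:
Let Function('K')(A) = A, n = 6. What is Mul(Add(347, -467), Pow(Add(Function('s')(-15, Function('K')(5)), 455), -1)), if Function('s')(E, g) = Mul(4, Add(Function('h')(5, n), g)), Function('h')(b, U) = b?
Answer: Rational(-8, 33) ≈ -0.24242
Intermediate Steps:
Function('s')(E, g) = Add(20, Mul(4, g)) (Function('s')(E, g) = Mul(4, Add(5, g)) = Add(20, Mul(4, g)))
Mul(Add(347, -467), Pow(Add(Function('s')(-15, Function('K')(5)), 455), -1)) = Mul(Add(347, -467), Pow(Add(Add(20, Mul(4, 5)), 455), -1)) = Mul(-120, Pow(Add(Add(20, 20), 455), -1)) = Mul(-120, Pow(Add(40, 455), -1)) = Mul(-120, Pow(495, -1)) = Mul(-120, Rational(1, 495)) = Rational(-8, 33)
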